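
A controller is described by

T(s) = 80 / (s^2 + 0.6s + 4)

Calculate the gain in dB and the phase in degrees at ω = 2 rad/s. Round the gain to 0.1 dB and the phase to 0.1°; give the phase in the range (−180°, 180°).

At s = jω = j2:
quadratic: (j2)² + 0.6·j2 + 4 = 0 + j1.2 → |·| ≈ 1.2, ∠ ≈ 90.00°
|T| = 80 / 1.2 ≈ 66.667
Gain = 20 log₁₀(66.667) ≈ 36.48 dB
∠T = 0.00° − 90.00° = -90.00°

36.5 dB, -90.0°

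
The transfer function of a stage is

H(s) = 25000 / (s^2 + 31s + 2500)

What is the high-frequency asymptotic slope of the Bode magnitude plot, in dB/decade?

Each pole contributes −20 dB/decade at high frequency; each zero contributes +20 dB/decade.
Net: 0 zero(s) − 2 pole(s) → -40 dB/decade.

-40 dB/decade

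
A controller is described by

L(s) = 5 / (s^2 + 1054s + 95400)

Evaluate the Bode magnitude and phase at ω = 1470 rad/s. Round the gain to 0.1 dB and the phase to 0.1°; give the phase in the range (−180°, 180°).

Substitute s = j1470:
Numerator: 5 = 5 + j0
Denominator: (j1470)^2 + 1054(j1470) + 95400 = -2065500 + j1549380
|N| = √(5² + 0²) ≈ 5, ∠N ≈ 0.00°
|D| = √(2065500² + 1549380²) ≈ 2.582e+06, ∠D ≈ 143.13°
|L| = 5 / 2.582e+06 ≈ 1.9365e-06
Gain = 20 log₁₀(1.9365e-06) ≈ -114.26 dB
∠L = 0.00° − 143.13° = -143.13°

-114.3 dB, -143.1°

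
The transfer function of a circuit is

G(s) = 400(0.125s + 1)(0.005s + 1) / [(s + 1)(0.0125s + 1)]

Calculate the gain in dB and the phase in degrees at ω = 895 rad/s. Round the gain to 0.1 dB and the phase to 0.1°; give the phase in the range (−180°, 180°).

At ω = 895 rad/s:
zero (1 + j895·0.125) = 1 + j111.875 → |·| ≈ 111.88, ∠ ≈ 89.49°
zero (1 + j895·0.005) = 1 + j4.475 → |·| ≈ 4.5854, ∠ ≈ 77.40°
pole (1 + j895·1) = 1 + j895 → |·| ≈ 895, ∠ ≈ 89.94°
pole (1 + j895·0.0125) = 1 + j11.1875 → |·| ≈ 11.232, ∠ ≈ 84.89°
|G| = 400 · 111.88 · 4.5854 / (895 · 11.232) ≈ 20.413
Gain = 20 log₁₀(20.413) ≈ 26.20 dB
∠G = (89.49° + 77.40°) − (89.94° + 84.89°) = -7.94°

26.2 dB, -7.9°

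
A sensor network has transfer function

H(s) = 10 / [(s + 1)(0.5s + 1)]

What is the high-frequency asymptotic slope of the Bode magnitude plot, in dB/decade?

Each pole contributes −20 dB/decade at high frequency; each zero contributes +20 dB/decade.
Net: 0 zero(s) − 2 pole(s) → -40 dB/decade.

-40 dB/decade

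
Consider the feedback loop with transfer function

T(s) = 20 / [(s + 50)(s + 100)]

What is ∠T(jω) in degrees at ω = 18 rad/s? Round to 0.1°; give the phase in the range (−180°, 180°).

-30.0°

At s = jω = j18:
pole (s+50): 50 + j18 → |·| = √(50²+18²) = √2824 ≈ 53.141, ∠ = arctan(18/50) ≈ 19.80°
pole (s+100): 100 + j18 → |·| = √(100²+18²) = √10324 ≈ 101.61, ∠ = arctan(18/100) ≈ 10.20°
∠T = 0.00° − 30.00° = -30.00°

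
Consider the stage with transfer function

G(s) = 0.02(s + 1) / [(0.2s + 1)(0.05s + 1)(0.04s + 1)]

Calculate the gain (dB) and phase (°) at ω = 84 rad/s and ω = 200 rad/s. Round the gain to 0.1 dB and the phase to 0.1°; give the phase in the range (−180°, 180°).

At ω = 84 rad/s:
zero (1 + j84·1) = 1 + j84 → |·| ≈ 84.006, ∠ ≈ 89.32°
pole (1 + j84·0.2) = 1 + j16.8 → |·| ≈ 16.83, ∠ ≈ 86.59°
pole (1 + j84·0.05) = 1 + j4.2 → |·| ≈ 4.3174, ∠ ≈ 76.61°
pole (1 + j84·0.04) = 1 + j3.36 → |·| ≈ 3.5057, ∠ ≈ 73.43°
|G| = 0.02 · 84.006 / (16.83 · 4.3174 · 3.5057) ≈ 0.0065957
Gain = 20 log₁₀(0.0065957) ≈ -43.61 dB
∠G = (89.32°) − (86.59° + 76.61° + 73.43°) = -147.31°

At ω = 200 rad/s:
zero (1 + j200·1) = 1 + j200 → |·| ≈ 200, ∠ ≈ 89.71°
pole (1 + j200·0.2) = 1 + j40 → |·| ≈ 40.012, ∠ ≈ 88.57°
pole (1 + j200·0.05) = 1 + j10 → |·| ≈ 10.05, ∠ ≈ 84.29°
pole (1 + j200·0.04) = 1 + j8 → |·| ≈ 8.0623, ∠ ≈ 82.87°
|G| = 0.02 · 200 / (40.012 · 10.05 · 8.0623) ≈ 0.0012338
Gain = 20 log₁₀(0.0012338) ≈ -58.18 dB
∠G = (89.71°) − (88.57° + 84.29° + 82.87°) = -166.02°

ω = 84: -43.6 dB, -147.3°; ω = 200: -58.2 dB, -166.0°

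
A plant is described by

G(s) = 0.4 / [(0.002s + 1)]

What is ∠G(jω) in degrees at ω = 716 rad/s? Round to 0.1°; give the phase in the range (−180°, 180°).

At ω = 716 rad/s:
pole (1 + j716·0.002) = 1 + j1.432 → |·| ≈ 1.7466, ∠ ≈ 55.07°
∠G = (0°) − (55.07°) = -55.07°

-55.1°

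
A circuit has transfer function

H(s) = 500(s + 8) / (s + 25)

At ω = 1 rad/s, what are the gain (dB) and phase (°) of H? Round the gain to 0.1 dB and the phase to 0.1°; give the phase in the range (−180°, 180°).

At s = jω = j1:
zero (s+8): 8 + j1 → |·| = √(8²+1²) = √65 ≈ 8.0623, ∠ = arctan(1/8) ≈ 7.13°
pole (s+25): 25 + j1 → |·| = √(25²+1²) = √626 ≈ 25.02, ∠ = arctan(1/25) ≈ 2.29°
|H| = 500 · 8.0623 / 25.02 ≈ 161.12
Gain = 20 log₁₀(161.12) ≈ 44.14 dB
∠H = 7.13° − 2.29° = 4.84°

44.1 dB, 4.8°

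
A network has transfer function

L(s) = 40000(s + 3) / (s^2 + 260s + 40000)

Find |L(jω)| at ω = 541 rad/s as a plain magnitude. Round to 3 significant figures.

At s = jω = j541:
zero (s+3): 3 + j541 → |·| = √(3²+541²) = √292690 ≈ 541.01, ∠ = arctan(541/3) ≈ 89.68°
quadratic: (j541)² + 260·j541 + 40000 = -252681 + j140660 → |·| ≈ 2.8919e+05, ∠ ≈ 150.90°
|L| = 40000 · 541.01 / 2.8919e+05 ≈ 74.831

74.8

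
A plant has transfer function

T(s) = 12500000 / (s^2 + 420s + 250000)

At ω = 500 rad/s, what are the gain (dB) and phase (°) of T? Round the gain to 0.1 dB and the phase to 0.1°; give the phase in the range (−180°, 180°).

35.5 dB, -90.0°

At s = jω = j500:
quadratic: (j500)² + 420·j500 + 250000 = 0 + j210000 → |·| ≈ 2.1e+05, ∠ ≈ 90.00°
|T| = 12500000 / 2.1e+05 ≈ 59.524
Gain = 20 log₁₀(59.524) ≈ 35.49 dB
∠T = 0.00° − 90.00° = -90.00°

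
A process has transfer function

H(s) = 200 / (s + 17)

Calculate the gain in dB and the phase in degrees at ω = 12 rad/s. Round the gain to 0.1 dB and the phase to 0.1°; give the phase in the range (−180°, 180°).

Substitute s = j12:
Numerator: 200 = 200 + j0
Denominator: (j12) + 17 = 17 + j12
|N| = √(200² + 0²) ≈ 200, ∠N ≈ 0.00°
|D| = √(17² + 12²) ≈ 20.809, ∠D ≈ 35.22°
|H| = 200 / 20.809 ≈ 9.6112
Gain = 20 log₁₀(9.6112) ≈ 19.66 dB
∠H = 0.00° − 35.22° = -35.22°

19.7 dB, -35.2°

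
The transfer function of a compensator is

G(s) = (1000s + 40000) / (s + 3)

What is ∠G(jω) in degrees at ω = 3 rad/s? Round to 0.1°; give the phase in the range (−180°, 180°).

-40.7°

Substitute s = j3:
Numerator: 1000(j3) + 40000 = 40000 + j3000
Denominator: (j3) + 3 = 3 + j3
|N| = √(40000² + 3000²) ≈ 40112, ∠N ≈ 4.29°
|D| = √(3² + 3²) ≈ 4.2426, ∠D ≈ 45.00°
∠G = 4.29° − 45.00° = -40.71°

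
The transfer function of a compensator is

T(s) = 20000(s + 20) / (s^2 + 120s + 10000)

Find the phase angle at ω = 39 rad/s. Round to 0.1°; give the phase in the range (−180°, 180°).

34.0°

At s = jω = j39:
zero (s+20): 20 + j39 → |·| = √(20²+39²) = √1921 ≈ 43.829, ∠ = arctan(39/20) ≈ 62.85°
quadratic: (j39)² + 120·j39 + 10000 = 8479 + j4680 → |·| ≈ 9684.8, ∠ ≈ 28.90°
∠T = 62.85° − 28.90° = 33.95°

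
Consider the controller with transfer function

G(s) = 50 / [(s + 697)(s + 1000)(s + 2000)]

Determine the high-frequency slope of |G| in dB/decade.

Each pole contributes −20 dB/decade at high frequency; each zero contributes +20 dB/decade.
Net: 0 zero(s) − 3 pole(s) → -60 dB/decade.

-60 dB/decade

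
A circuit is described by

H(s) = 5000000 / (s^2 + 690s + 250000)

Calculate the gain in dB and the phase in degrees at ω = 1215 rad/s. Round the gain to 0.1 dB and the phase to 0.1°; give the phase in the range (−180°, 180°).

At s = jω = j1215:
quadratic: (j1215)² + 690·j1215 + 250000 = -1226225 + j838350 → |·| ≈ 1.4854e+06, ∠ ≈ 145.64°
|H| = 5000000 / 1.4854e+06 ≈ 3.3661
Gain = 20 log₁₀(3.3661) ≈ 10.54 dB
∠H = 0.00° − 145.64° = -145.64°

10.5 dB, -145.6°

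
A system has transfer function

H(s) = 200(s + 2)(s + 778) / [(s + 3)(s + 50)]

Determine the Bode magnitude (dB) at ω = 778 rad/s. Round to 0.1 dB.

49.0 dB

At s = jω = j778:
zero (s+2): 2 + j778 → |·| = √(2²+778²) = √605288 ≈ 778, ∠ = arctan(778/2) ≈ 89.85°
zero (s+778): 778 + j778 → |·| = √(778²+778²) = √1210568 ≈ 1100.3, ∠ = arctan(778/778) ≈ 45.00°
pole (s+3): 3 + j778 → |·| = √(3²+778²) = √605293 ≈ 778.01, ∠ = arctan(778/3) ≈ 89.78°
pole (s+50): 50 + j778 → |·| = √(50²+778²) = √607784 ≈ 779.61, ∠ = arctan(778/50) ≈ 86.32°
|H| = 200 · 8.5603e+05 / 6.0654e+05 ≈ 282.27
Gain = 20 log₁₀(282.27) ≈ 49.01 dB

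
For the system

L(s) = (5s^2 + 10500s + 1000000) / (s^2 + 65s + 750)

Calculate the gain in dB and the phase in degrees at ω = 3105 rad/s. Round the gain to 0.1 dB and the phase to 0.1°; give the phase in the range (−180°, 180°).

15.5 dB, -33.4°

Substitute s = j3105:
Numerator: 5(j3105)^2 + 10500(j3105) + 1000000 = -47205125 + j32602500
Denominator: (j3105)^2 + 65(j3105) + 750 = -9640275 + j201825
|N| = √(47205125² + 32602500²) ≈ 5.7369e+07, ∠N ≈ 145.37°
|D| = √(9640275² + 201825²) ≈ 9.6424e+06, ∠D ≈ 178.80°
|L| = 5.7369e+07 / 9.6424e+06 ≈ 5.9497
Gain = 20 log₁₀(5.9497) ≈ 15.49 dB
∠L = 145.37° − 178.80° = -33.43°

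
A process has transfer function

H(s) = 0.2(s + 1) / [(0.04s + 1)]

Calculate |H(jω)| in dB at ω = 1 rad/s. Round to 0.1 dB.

At ω = 1 rad/s:
zero (1 + j1·1) = 1 + j1 → |·| ≈ 1.4142, ∠ ≈ 45.00°
pole (1 + j1·0.04) = 1 + j0.04 → |·| ≈ 1.0008, ∠ ≈ 2.29°
|H| = 0.2 · 1.4142 / (1.0008) ≈ 0.28261
Gain = 20 log₁₀(0.28261) ≈ -10.98 dB

-11.0 dB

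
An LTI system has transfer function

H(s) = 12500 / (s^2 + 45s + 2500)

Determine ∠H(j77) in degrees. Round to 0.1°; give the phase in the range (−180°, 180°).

At s = jω = j77:
quadratic: (j77)² + 45·j77 + 2500 = -3429 + j3465 → |·| ≈ 4874.9, ∠ ≈ 134.70°
∠H = 0.00° − 134.70° = -134.70°

-134.7°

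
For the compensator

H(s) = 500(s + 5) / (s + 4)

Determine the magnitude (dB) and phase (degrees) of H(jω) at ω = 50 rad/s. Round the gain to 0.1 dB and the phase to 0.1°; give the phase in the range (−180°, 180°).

54.0 dB, -1.1°

At s = jω = j50:
zero (s+5): 5 + j50 → |·| = √(5²+50²) = √2525 ≈ 50.249, ∠ = arctan(50/5) ≈ 84.29°
pole (s+4): 4 + j50 → |·| = √(4²+50²) = √2516 ≈ 50.16, ∠ = arctan(50/4) ≈ 85.43°
|H| = 500 · 50.249 / 50.16 ≈ 500.89
Gain = 20 log₁₀(500.89) ≈ 53.99 dB
∠H = 84.29° − 85.43° = -1.14°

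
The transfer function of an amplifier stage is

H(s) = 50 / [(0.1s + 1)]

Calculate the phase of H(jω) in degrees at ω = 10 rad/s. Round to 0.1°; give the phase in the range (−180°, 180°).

At ω = 10 rad/s:
pole (1 + j10·0.1) = 1 + j1 → |·| ≈ 1.4142, ∠ ≈ 45.00°
∠H = (0°) − (45.00°) = -45.00°

-45.0°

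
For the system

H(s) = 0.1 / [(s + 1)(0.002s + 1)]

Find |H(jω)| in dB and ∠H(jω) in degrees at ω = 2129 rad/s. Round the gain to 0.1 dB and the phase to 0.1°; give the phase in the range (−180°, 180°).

-99.4 dB, -166.8°

At ω = 2129 rad/s:
pole (1 + j2129·1) = 1 + j2129 → |·| ≈ 2129, ∠ ≈ 89.97°
pole (1 + j2129·0.002) = 1 + j4.258 → |·| ≈ 4.3739, ∠ ≈ 76.78°
|H| = 0.1 · 1 / (2129 · 4.3739) ≈ 1.0739e-05
Gain = 20 log₁₀(1.0739e-05) ≈ -99.38 dB
∠H = (0°) − (89.97° + 76.78°) = -166.75°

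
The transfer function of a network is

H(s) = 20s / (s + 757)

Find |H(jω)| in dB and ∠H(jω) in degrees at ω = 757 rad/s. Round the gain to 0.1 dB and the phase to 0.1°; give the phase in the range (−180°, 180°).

23.0 dB, 45.0°

At s = jω = j757:
zero at origin: s = j757 → |·| = 757, ∠ = 90.00°
pole (s+757): 757 + j757 → |·| = √(757²+757²) = √1146098 ≈ 1070.6, ∠ = arctan(757/757) ≈ 45.00°
|H| = 20 · 757 / 1070.6 ≈ 14.142
Gain = 20 log₁₀(14.142) ≈ 23.01 dB
∠H = 90.00° − 45.00° = 45.00°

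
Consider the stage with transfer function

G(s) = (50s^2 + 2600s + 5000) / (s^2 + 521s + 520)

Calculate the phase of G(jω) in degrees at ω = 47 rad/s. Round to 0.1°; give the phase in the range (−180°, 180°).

Substitute s = j47:
Numerator: 50(j47)^2 + 2600(j47) + 5000 = -105450 + j122200
Denominator: (j47)^2 + 521(j47) + 520 = -1689 + j24487
|N| = √(105450² + 122200²) ≈ 1.6141e+05, ∠N ≈ 130.79°
|D| = √(1689² + 24487²) ≈ 24545, ∠D ≈ 93.95°
∠G = 130.79° − 93.95° = 36.84°

36.8°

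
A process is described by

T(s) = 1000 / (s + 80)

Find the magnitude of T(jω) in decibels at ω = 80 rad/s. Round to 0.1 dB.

18.9 dB

Substitute s = j80:
Numerator: 1000 = 1000 + j0
Denominator: (j80) + 80 = 80 + j80
|N| = √(1000² + 0²) ≈ 1000, ∠N ≈ 0.00°
|D| = √(80² + 80²) ≈ 113.14, ∠D ≈ 45.00°
|T| = 1000 / 113.14 ≈ 8.8386
Gain = 20 log₁₀(8.8386) ≈ 18.93 dB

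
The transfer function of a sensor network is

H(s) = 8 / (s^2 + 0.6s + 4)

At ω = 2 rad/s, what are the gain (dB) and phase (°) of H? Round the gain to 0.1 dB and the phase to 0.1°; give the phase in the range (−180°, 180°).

At s = jω = j2:
quadratic: (j2)² + 0.6·j2 + 4 = 0 + j1.2 → |·| ≈ 1.2, ∠ ≈ 90.00°
|H| = 8 / 1.2 ≈ 6.6667
Gain = 20 log₁₀(6.6667) ≈ 16.48 dB
∠H = 0.00° − 90.00° = -90.00°

16.5 dB, -90.0°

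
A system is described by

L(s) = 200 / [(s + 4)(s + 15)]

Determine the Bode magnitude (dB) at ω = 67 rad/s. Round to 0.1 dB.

At s = jω = j67:
pole (s+4): 4 + j67 → |·| = √(4²+67²) = √4505 ≈ 67.119, ∠ = arctan(67/4) ≈ 86.58°
pole (s+15): 15 + j67 → |·| = √(15²+67²) = √4714 ≈ 68.659, ∠ = arctan(67/15) ≈ 77.38°
|L| = 200 / 4608.3 ≈ 0.0434
Gain = 20 log₁₀(0.0434) ≈ -27.25 dB

-27.3 dB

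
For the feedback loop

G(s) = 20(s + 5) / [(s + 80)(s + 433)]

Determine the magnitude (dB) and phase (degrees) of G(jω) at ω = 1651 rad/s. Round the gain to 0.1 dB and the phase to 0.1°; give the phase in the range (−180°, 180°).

-38.6 dB, -72.7°

At s = jω = j1651:
zero (s+5): 5 + j1651 → |·| = √(5²+1651²) = √2725826 ≈ 1651, ∠ = arctan(1651/5) ≈ 89.83°
pole (s+80): 80 + j1651 → |·| = √(80²+1651²) = √2732201 ≈ 1652.9, ∠ = arctan(1651/80) ≈ 87.23°
pole (s+433): 433 + j1651 → |·| = √(433²+1651²) = √2913290 ≈ 1706.8, ∠ = arctan(1651/433) ≈ 75.30°
|G| = 20 · 1651 / 2.8212e+06 ≈ 0.011704
Gain = 20 log₁₀(0.011704) ≈ -38.63 dB
∠G = 89.83° − 162.53° = -72.70°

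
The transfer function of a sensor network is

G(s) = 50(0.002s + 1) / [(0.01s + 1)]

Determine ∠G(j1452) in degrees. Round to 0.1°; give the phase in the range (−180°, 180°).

-15.1°

At ω = 1452 rad/s:
zero (1 + j1452·0.002) = 1 + j2.904 → |·| ≈ 3.0714, ∠ ≈ 71.00°
pole (1 + j1452·0.01) = 1 + j14.52 → |·| ≈ 14.554, ∠ ≈ 86.06°
∠G = (71.00°) − (86.06°) = -15.06°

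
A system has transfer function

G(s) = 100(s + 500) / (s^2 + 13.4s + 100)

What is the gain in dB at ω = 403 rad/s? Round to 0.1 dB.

At s = jω = j403:
zero (s+500): 500 + j403 → |·| = √(500²+403²) = √412409 ≈ 642.19, ∠ = arctan(403/500) ≈ 38.87°
quadratic: (j403)² + 13.4·j403 + 100 = -162309 + j5400.2 → |·| ≈ 1.624e+05, ∠ ≈ 178.09°
|G| = 100 · 642.19 / 1.624e+05 ≈ 0.39544
Gain = 20 log₁₀(0.39544) ≈ -8.06 dB

-8.1 dB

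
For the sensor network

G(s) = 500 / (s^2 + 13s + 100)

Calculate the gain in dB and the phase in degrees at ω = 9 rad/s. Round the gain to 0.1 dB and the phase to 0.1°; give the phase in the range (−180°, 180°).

At s = jω = j9:
quadratic: (j9)² + 13·j9 + 100 = 19 + j117 → |·| ≈ 118.53, ∠ ≈ 80.78°
|G| = 500 / 118.53 ≈ 4.2183
Gain = 20 log₁₀(4.2183) ≈ 12.50 dB
∠G = 0.00° − 80.78° = -80.78°

12.5 dB, -80.8°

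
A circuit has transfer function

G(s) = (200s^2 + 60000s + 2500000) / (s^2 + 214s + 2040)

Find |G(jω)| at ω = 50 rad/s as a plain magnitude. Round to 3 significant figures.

Substitute s = j50:
Numerator: 200(j50)^2 + 60000(j50) + 2500000 = 2000000 + j3000000
Denominator: (j50)^2 + 214(j50) + 2040 = -460 + j10700
|N| = √(2000000² + 3000000²) ≈ 3.6056e+06, ∠N ≈ 56.31°
|D| = √(460² + 10700²) ≈ 10710, ∠D ≈ 92.46°
|G| = 3.6056e+06 / 10710 ≈ 336.66

337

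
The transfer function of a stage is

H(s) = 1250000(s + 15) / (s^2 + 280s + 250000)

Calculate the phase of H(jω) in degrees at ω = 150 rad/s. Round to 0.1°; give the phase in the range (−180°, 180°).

73.8°

At s = jω = j150:
zero (s+15): 15 + j150 → |·| = √(15²+150²) = √22725 ≈ 150.75, ∠ = arctan(150/15) ≈ 84.29°
quadratic: (j150)² + 280·j150 + 250000 = 227500 + j42000 → |·| ≈ 2.3134e+05, ∠ ≈ 10.46°
∠H = 84.29° − 10.46° = 73.83°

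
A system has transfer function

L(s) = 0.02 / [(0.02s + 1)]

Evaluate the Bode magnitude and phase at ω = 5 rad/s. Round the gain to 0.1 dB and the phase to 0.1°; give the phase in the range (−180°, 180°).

At ω = 5 rad/s:
pole (1 + j5·0.02) = 1 + j0.1 → |·| ≈ 1.005, ∠ ≈ 5.71°
|L| = 0.02 · 1 / (1.005) ≈ 0.0199
Gain = 20 log₁₀(0.0199) ≈ -34.02 dB
∠L = (0°) − (5.71°) = -5.71°

-34.0 dB, -5.7°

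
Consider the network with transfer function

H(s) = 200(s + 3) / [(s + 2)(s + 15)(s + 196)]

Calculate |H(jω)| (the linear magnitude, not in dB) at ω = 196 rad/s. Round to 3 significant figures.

0.00367

At s = jω = j196:
zero (s+3): 3 + j196 → |·| = √(3²+196²) = √38425 ≈ 196.02, ∠ = arctan(196/3) ≈ 89.12°
pole (s+2): 2 + j196 → |·| = √(2²+196²) = √38420 ≈ 196.01, ∠ = arctan(196/2) ≈ 89.42°
pole (s+15): 15 + j196 → |·| = √(15²+196²) = √38641 ≈ 196.57, ∠ = arctan(196/15) ≈ 85.62°
pole (s+196): 196 + j196 → |·| = √(196²+196²) = √76832 ≈ 277.19, ∠ = arctan(196/196) ≈ 45.00°
|H| = 200 · 196.02 / 1.068e+07 ≈ 0.0036708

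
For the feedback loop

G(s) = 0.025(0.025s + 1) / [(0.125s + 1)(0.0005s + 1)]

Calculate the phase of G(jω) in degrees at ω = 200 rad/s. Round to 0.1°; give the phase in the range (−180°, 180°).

At ω = 200 rad/s:
zero (1 + j200·0.025) = 1 + j5 → |·| ≈ 5.099, ∠ ≈ 78.69°
pole (1 + j200·0.125) = 1 + j25 → |·| ≈ 25.02, ∠ ≈ 87.71°
pole (1 + j200·0.0005) = 1 + j0.1 → |·| ≈ 1.005, ∠ ≈ 5.71°
∠G = (78.69°) − (87.71° + 5.71°) = -14.73°

-14.7°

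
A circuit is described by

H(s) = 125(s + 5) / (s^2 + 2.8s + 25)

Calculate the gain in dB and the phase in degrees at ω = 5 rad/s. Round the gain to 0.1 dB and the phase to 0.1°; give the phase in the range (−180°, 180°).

At s = jω = j5:
zero (s+5): 5 + j5 → |·| = √(5²+5²) = √50 ≈ 7.0711, ∠ = arctan(5/5) ≈ 45.00°
quadratic: (j5)² + 2.8·j5 + 25 = 0 + j14 → |·| ≈ 14, ∠ ≈ 90.00°
|H| = 125 · 7.0711 / 14 ≈ 63.135
Gain = 20 log₁₀(63.135) ≈ 36.01 dB
∠H = 45.00° − 90.00° = -45.00°

36.0 dB, -45.0°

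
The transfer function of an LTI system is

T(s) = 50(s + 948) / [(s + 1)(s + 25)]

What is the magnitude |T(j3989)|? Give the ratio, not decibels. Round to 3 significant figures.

0.0129

At s = jω = j3989:
zero (s+948): 948 + j3989 → |·| = √(948²+3989²) = √16810825 ≈ 4100.1, ∠ = arctan(3989/948) ≈ 76.63°
pole (s+1): 1 + j3989 → |·| = √(1²+3989²) = √15912122 ≈ 3989, ∠ = arctan(3989/1) ≈ 89.99°
pole (s+25): 25 + j3989 → |·| = √(25²+3989²) = √15912746 ≈ 3989.1, ∠ = arctan(3989/25) ≈ 89.64°
|T| = 50 · 4100.1 / 1.5913e+07 ≈ 0.012883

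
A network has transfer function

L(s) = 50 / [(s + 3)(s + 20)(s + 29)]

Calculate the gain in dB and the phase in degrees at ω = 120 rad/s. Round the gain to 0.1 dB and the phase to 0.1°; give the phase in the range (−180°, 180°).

At s = jω = j120:
pole (s+3): 3 + j120 → |·| = √(3²+120²) = √14409 ≈ 120.04, ∠ = arctan(120/3) ≈ 88.57°
pole (s+20): 20 + j120 → |·| = √(20²+120²) = √14800 ≈ 121.66, ∠ = arctan(120/20) ≈ 80.54°
pole (s+29): 29 + j120 → |·| = √(29²+120²) = √15241 ≈ 123.45, ∠ = arctan(120/29) ≈ 76.41°
|L| = 50 / 1.8029e+06 ≈ 2.7733e-05
Gain = 20 log₁₀(2.7733e-05) ≈ -91.14 dB
∠L = 0.00° − 245.52° = -245.52° ≡ 114.48° (principal value)

-91.1 dB, 114.5°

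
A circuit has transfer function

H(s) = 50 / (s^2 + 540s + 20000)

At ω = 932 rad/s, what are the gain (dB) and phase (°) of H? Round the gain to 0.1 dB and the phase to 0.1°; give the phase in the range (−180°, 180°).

-85.9 dB, -149.3°

Substitute s = j932:
Numerator: 50 = 50 + j0
Denominator: (j932)^2 + 540(j932) + 20000 = -848624 + j503280
|N| = √(50² + 0²) ≈ 50, ∠N ≈ 0.00°
|D| = √(848624² + 503280²) ≈ 9.8664e+05, ∠D ≈ 149.33°
|H| = 50 / 9.8664e+05 ≈ 5.0677e-05
Gain = 20 log₁₀(5.0677e-05) ≈ -85.90 dB
∠H = 0.00° − 149.33° = -149.33°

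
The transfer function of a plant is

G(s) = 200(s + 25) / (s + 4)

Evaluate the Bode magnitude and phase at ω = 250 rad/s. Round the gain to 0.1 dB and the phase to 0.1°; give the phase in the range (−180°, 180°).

46.1 dB, -4.8°

At s = jω = j250:
zero (s+25): 25 + j250 → |·| = √(25²+250²) = √63125 ≈ 251.25, ∠ = arctan(250/25) ≈ 84.29°
pole (s+4): 4 + j250 → |·| = √(4²+250²) = √62516 ≈ 250.03, ∠ = arctan(250/4) ≈ 89.08°
|G| = 200 · 251.25 / 250.03 ≈ 200.98
Gain = 20 log₁₀(200.98) ≈ 46.06 dB
∠G = 84.29° − 89.08° = -4.79°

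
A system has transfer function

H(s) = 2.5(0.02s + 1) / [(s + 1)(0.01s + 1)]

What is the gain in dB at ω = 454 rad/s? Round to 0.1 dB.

-39.3 dB

At ω = 454 rad/s:
zero (1 + j454·0.02) = 1 + j9.08 → |·| ≈ 9.1349, ∠ ≈ 83.72°
pole (1 + j454·1) = 1 + j454 → |·| ≈ 454, ∠ ≈ 89.87°
pole (1 + j454·0.01) = 1 + j4.54 → |·| ≈ 4.6488, ∠ ≈ 77.58°
|H| = 2.5 · 9.1349 / (454 · 4.6488) ≈ 0.01082
Gain = 20 log₁₀(0.01082) ≈ -39.32 dB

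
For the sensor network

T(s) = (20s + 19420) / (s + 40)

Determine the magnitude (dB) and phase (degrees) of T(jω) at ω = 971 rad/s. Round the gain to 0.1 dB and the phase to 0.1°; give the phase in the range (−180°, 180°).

Substitute s = j971:
Numerator: 20(j971) + 19420 = 19420 + j19420
Denominator: (j971) + 40 = 40 + j971
|N| = √(19420² + 19420²) ≈ 27464, ∠N ≈ 45.00°
|D| = √(40² + 971²) ≈ 971.82, ∠D ≈ 87.64°
|T| = 27464 / 971.82 ≈ 28.26
Gain = 20 log₁₀(28.26) ≈ 29.02 dB
∠T = 45.00° − 87.64° = -42.64°

29.0 dB, -42.6°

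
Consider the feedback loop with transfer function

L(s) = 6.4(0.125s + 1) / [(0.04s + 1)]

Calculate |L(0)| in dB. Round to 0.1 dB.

16.1 dB

L(0) = 6.4 · 1 / 1 = 6.4
20 log₁₀(6.4) ≈ 16.12 dB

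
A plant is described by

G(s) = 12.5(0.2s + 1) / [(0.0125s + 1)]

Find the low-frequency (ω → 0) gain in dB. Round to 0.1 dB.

21.9 dB

G(0) = 12.5 · 1 / 1 = 12.5
20 log₁₀(12.5) ≈ 21.94 dB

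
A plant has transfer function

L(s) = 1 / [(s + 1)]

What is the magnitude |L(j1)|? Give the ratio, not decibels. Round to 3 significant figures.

At ω = 1 rad/s:
pole (1 + j1·1) = 1 + j1 → |·| ≈ 1.4142, ∠ ≈ 45.00°
|L| = 1 · 1 / (1.4142) ≈ 0.70711

0.707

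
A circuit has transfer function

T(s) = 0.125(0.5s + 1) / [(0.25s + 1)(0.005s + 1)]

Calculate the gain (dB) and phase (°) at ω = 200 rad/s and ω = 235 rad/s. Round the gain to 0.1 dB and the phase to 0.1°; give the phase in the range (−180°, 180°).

At ω = 200 rad/s:
zero (1 + j200·0.5) = 1 + j100 → |·| ≈ 100, ∠ ≈ 89.43°
pole (1 + j200·0.25) = 1 + j50 → |·| ≈ 50.01, ∠ ≈ 88.85°
pole (1 + j200·0.005) = 1 + j1 → |·| ≈ 1.4142, ∠ ≈ 45.00°
|T| = 0.125 · 100 / (50.01 · 1.4142) ≈ 0.17674
Gain = 20 log₁₀(0.17674) ≈ -15.05 dB
∠T = (89.43°) − (88.85° + 45.00°) = -44.42°

At ω = 235 rad/s:
zero (1 + j235·0.5) = 1 + j117.5 → |·| ≈ 117.5, ∠ ≈ 89.51°
pole (1 + j235·0.25) = 1 + j58.75 → |·| ≈ 58.759, ∠ ≈ 89.02°
pole (1 + j235·0.005) = 1 + j1.175 → |·| ≈ 1.5429, ∠ ≈ 49.60°
|T| = 0.125 · 117.5 / (58.759 · 1.5429) ≈ 0.16201
Gain = 20 log₁₀(0.16201) ≈ -15.81 dB
∠T = (89.51°) − (89.02° + 49.60°) = -49.11°

ω = 200: -15.1 dB, -44.4°; ω = 235: -15.8 dB, -49.1°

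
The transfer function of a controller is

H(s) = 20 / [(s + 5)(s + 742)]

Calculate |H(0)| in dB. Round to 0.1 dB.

H(0) = 20 / (5·742) ≈ 0.0053908
20 log₁₀(0.0053908) ≈ -45.37 dB

-45.4 dB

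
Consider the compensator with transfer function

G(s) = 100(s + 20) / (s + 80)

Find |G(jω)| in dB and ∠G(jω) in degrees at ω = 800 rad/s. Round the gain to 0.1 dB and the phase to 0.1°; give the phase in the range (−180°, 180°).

40.0 dB, 4.3°

At s = jω = j800:
zero (s+20): 20 + j800 → |·| = √(20²+800²) = √640400 ≈ 800.25, ∠ = arctan(800/20) ≈ 88.57°
pole (s+80): 80 + j800 → |·| = √(80²+800²) = √646400 ≈ 803.99, ∠ = arctan(800/80) ≈ 84.29°
|G| = 100 · 800.25 / 803.99 ≈ 99.535
Gain = 20 log₁₀(99.535) ≈ 39.96 dB
∠G = 88.57° − 84.29° = 4.28°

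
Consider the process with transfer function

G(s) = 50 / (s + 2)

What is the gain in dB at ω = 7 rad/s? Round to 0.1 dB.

16.7 dB

At s = jω = j7:
pole (s+2): 2 + j7 → |·| = √(2²+7²) = √53 ≈ 7.2801, ∠ = arctan(7/2) ≈ 74.05°
|G| = 50 / 7.2801 ≈ 6.868
Gain = 20 log₁₀(6.868) ≈ 16.74 dB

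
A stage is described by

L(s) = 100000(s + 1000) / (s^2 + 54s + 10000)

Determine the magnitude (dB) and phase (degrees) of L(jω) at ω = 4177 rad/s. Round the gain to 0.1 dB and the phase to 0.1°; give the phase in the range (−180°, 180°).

27.8 dB, -102.7°

At s = jω = j4177:
zero (s+1000): 1000 + j4177 → |·| = √(1000²+4177²) = √18447329 ≈ 4295, ∠ = arctan(4177/1000) ≈ 76.54°
quadratic: (j4177)² + 54·j4177 + 10000 = -17437329 + j225558 → |·| ≈ 1.7439e+07, ∠ ≈ 179.26°
|L| = 100000 · 4295 / 1.7439e+07 ≈ 24.629
Gain = 20 log₁₀(24.629) ≈ 27.83 dB
∠L = 76.54° − 179.26° = -102.72°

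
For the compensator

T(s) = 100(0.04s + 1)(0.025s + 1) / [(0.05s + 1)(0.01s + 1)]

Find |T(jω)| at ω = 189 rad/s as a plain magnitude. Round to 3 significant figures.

At ω = 189 rad/s:
zero (1 + j189·0.04) = 1 + j7.56 → |·| ≈ 7.6259, ∠ ≈ 82.46°
zero (1 + j189·0.025) = 1 + j4.725 → |·| ≈ 4.8297, ∠ ≈ 78.05°
pole (1 + j189·0.05) = 1 + j9.45 → |·| ≈ 9.5028, ∠ ≈ 83.96°
pole (1 + j189·0.01) = 1 + j1.89 → |·| ≈ 2.1382, ∠ ≈ 62.12°
|T| = 100 · 7.6259 · 4.8297 / (9.5028 · 2.1382) ≈ 181.26

181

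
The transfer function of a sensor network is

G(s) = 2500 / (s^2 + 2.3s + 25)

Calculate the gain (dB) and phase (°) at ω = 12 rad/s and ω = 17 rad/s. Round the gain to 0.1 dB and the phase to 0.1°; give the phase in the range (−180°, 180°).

At s = jω = j12:
quadratic: (j12)² + 2.3·j12 + 25 = -119 + j27.6 → |·| ≈ 122.16, ∠ ≈ 166.94°
|G| = 2500 / 122.16 ≈ 20.465
Gain = 20 log₁₀(20.465) ≈ 26.22 dB
∠G = 0.00° − 166.94° = -166.94°

At s = jω = j17:
quadratic: (j17)² + 2.3·j17 + 25 = -264 + j39.1 → |·| ≈ 266.88, ∠ ≈ 171.58°
|G| = 2500 / 266.88 ≈ 9.3675
Gain = 20 log₁₀(9.3675) ≈ 19.43 dB
∠G = 0.00° − 171.58° = -171.58°

ω = 12: 26.2 dB, -166.9°; ω = 17: 19.4 dB, -171.6°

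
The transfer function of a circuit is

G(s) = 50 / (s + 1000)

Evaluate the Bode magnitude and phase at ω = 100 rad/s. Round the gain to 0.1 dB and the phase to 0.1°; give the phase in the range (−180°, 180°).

Substitute s = j100:
Numerator: 50 = 50 + j0
Denominator: (j100) + 1000 = 1000 + j100
|N| = √(50² + 0²) ≈ 50, ∠N ≈ 0.00°
|D| = √(1000² + 100²) ≈ 1005, ∠D ≈ 5.71°
|G| = 50 / 1005 ≈ 0.049751
Gain = 20 log₁₀(0.049751) ≈ -26.06 dB
∠G = 0.00° − 5.71° = -5.71°

-26.1 dB, -5.7°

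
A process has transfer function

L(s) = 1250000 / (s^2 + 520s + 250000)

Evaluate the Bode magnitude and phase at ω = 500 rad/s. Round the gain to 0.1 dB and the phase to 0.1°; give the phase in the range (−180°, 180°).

13.6 dB, -90.0°

At s = jω = j500:
quadratic: (j500)² + 520·j500 + 250000 = 0 + j260000 → |·| ≈ 2.6e+05, ∠ ≈ 90.00°
|L| = 1250000 / 2.6e+05 ≈ 4.8077
Gain = 20 log₁₀(4.8077) ≈ 13.64 dB
∠L = 0.00° − 90.00° = -90.00°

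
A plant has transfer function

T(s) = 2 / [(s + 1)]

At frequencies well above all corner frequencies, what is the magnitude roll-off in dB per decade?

Each pole contributes −20 dB/decade at high frequency; each zero contributes +20 dB/decade.
Net: 0 zero(s) − 1 pole(s) → -20 dB/decade.

-20 dB/decade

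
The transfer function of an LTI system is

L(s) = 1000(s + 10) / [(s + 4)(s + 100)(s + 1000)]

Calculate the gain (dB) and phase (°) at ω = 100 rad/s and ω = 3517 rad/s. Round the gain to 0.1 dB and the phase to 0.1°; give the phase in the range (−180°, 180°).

At s = jω = j100:
zero (s+10): 10 + j100 → |·| = √(10²+100²) = √10100 ≈ 100.5, ∠ = arctan(100/10) ≈ 84.29°
pole (s+4): 4 + j100 → |·| = √(4²+100²) = √10016 ≈ 100.08, ∠ = arctan(100/4) ≈ 87.71°
pole (s+100): 100 + j100 → |·| = √(100²+100²) = √20000 ≈ 141.42, ∠ = arctan(100/100) ≈ 45.00°
pole (s+1000): 1000 + j100 → |·| = √(1000²+100²) = √1010000 ≈ 1005, ∠ = arctan(100/1000) ≈ 5.71°
|L| = 1000 · 100.5 / 1.4224e+07 ≈ 0.0070655
Gain = 20 log₁₀(0.0070655) ≈ -43.02 dB
∠L = 84.29° − 138.42° = -54.13°

At s = jω = j3517:
zero (s+10): 10 + j3517 → |·| = √(10²+3517²) = √12369389 ≈ 3517, ∠ = arctan(3517/10) ≈ 89.84°
pole (s+4): 4 + j3517 → |·| = √(4²+3517²) = √12369305 ≈ 3517, ∠ = arctan(3517/4) ≈ 89.93°
pole (s+100): 100 + j3517 → |·| = √(100²+3517²) = √12379289 ≈ 3518.4, ∠ = arctan(3517/100) ≈ 88.37°
pole (s+1000): 1000 + j3517 → |·| = √(1000²+3517²) = √13369289 ≈ 3656.4, ∠ = arctan(3517/1000) ≈ 74.13°
|L| = 1000 · 3517 / 4.5245e+10 ≈ 7.7732e-05
Gain = 20 log₁₀(7.7732e-05) ≈ -82.19 dB
∠L = 89.84° − 252.43° = -162.59°

ω = 100: -43.0 dB, -54.1°; ω = 3517: -82.2 dB, -162.6°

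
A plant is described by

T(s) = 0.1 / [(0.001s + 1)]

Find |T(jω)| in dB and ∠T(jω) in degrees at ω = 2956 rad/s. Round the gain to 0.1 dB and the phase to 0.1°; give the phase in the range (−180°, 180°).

-29.9 dB, -71.3°

At ω = 2956 rad/s:
pole (1 + j2956·0.001) = 1 + j2.956 → |·| ≈ 3.1206, ∠ ≈ 71.31°
|T| = 0.1 · 1 / (3.1206) ≈ 0.032045
Gain = 20 log₁₀(0.032045) ≈ -29.88 dB
∠T = (0°) − (71.31°) = -71.31°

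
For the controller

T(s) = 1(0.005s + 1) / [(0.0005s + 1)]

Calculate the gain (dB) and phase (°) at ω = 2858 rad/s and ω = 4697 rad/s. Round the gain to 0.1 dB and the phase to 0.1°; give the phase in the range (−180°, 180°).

ω = 2858: 18.3 dB, 31.0°; ω = 4697: 19.3 dB, 20.6°

At ω = 2858 rad/s:
zero (1 + j2858·0.005) = 1 + j14.29 → |·| ≈ 14.325, ∠ ≈ 86.00°
pole (1 + j2858·0.0005) = 1 + j1.429 → |·| ≈ 1.7441, ∠ ≈ 55.02°
|T| = 1 · 14.325 / (1.7441) ≈ 8.2134
Gain = 20 log₁₀(8.2134) ≈ 18.29 dB
∠T = (86.00°) − (55.02°) = 30.98°

At ω = 4697 rad/s:
zero (1 + j4697·0.005) = 1 + j23.485 → |·| ≈ 23.506, ∠ ≈ 87.56°
pole (1 + j4697·0.0005) = 1 + j2.3485 → |·| ≈ 2.5525, ∠ ≈ 66.94°
|T| = 1 · 23.506 / (2.5525) ≈ 9.209
Gain = 20 log₁₀(9.209) ≈ 19.28 dB
∠T = (87.56°) − (66.94°) = 20.62°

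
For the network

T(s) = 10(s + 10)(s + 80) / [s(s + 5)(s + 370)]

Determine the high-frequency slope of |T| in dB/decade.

Each pole contributes −20 dB/decade at high frequency; each zero contributes +20 dB/decade.
Net: 2 zero(s) − 3 pole(s) → -20 dB/decade.

-20 dB/decade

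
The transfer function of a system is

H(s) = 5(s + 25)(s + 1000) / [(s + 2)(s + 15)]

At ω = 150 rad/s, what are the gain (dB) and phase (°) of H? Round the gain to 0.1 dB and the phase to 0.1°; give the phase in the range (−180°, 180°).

At s = jω = j150:
zero (s+25): 25 + j150 → |·| = √(25²+150²) = √23125 ≈ 152.07, ∠ = arctan(150/25) ≈ 80.54°
zero (s+1000): 1000 + j150 → |·| = √(1000²+150²) = √1022500 ≈ 1011.2, ∠ = arctan(150/1000) ≈ 8.53°
pole (s+2): 2 + j150 → |·| = √(2²+150²) = √22504 ≈ 150.01, ∠ = arctan(150/2) ≈ 89.24°
pole (s+15): 15 + j150 → |·| = √(15²+150²) = √22725 ≈ 150.75, ∠ = arctan(150/15) ≈ 84.29°
|H| = 5 · 1.5377e+05 / 22614 ≈ 33.999
Gain = 20 log₁₀(33.999) ≈ 30.63 dB
∠H = 89.07° − 173.53° = -84.46°

30.6 dB, -84.5°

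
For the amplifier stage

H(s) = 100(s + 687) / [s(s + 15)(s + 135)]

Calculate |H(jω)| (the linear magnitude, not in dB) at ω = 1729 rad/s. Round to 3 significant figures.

At s = jω = j1729:
zero (s+687): 687 + j1729 → |·| = √(687²+1729²) = √3461410 ≈ 1860.5, ∠ = arctan(1729/687) ≈ 68.33°
pole (s+15): 15 + j1729 → |·| = √(15²+1729²) = √2989666 ≈ 1729.1, ∠ = arctan(1729/15) ≈ 89.50°
pole (s+135): 135 + j1729 → |·| = √(135²+1729²) = √3007666 ≈ 1734.3, ∠ = arctan(1729/135) ≈ 85.54°
pole at origin: |s| = 1729, ∠ = 90.00° (in denominator)
|H| = 100 · 1860.5 / 5.1849e+09 ≈ 3.5883e-05

3.59e-05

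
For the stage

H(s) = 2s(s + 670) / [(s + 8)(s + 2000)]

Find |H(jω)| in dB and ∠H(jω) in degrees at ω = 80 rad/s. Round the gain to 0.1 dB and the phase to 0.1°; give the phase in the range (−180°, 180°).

-3.5 dB, 10.2°

At s = jω = j80:
zero (s+670): 670 + j80 → |·| = √(670²+80²) = √455300 ≈ 674.76, ∠ = arctan(80/670) ≈ 6.81°
zero at origin: s = j80 → |·| = 80, ∠ = 90.00°
pole (s+8): 8 + j80 → |·| = √(8²+80²) = √6464 ≈ 80.399, ∠ = arctan(80/8) ≈ 84.29°
pole (s+2000): 2000 + j80 → |·| = √(2000²+80²) = √4006400 ≈ 2001.6, ∠ = arctan(80/2000) ≈ 2.29°
|H| = 2 · 53981 / 1.6093e+05 ≈ 0.67086
Gain = 20 log₁₀(0.67086) ≈ -3.47 dB
∠H = 96.81° − 86.58° = 10.23°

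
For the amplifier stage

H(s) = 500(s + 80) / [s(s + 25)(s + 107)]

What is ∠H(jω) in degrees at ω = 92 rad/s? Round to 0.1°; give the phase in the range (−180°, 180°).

-156.5°

At s = jω = j92:
zero (s+80): 80 + j92 → |·| = √(80²+92²) = √14864 ≈ 121.92, ∠ = arctan(92/80) ≈ 48.99°
pole (s+25): 25 + j92 → |·| = √(25²+92²) = √9089 ≈ 95.336, ∠ = arctan(92/25) ≈ 74.80°
pole (s+107): 107 + j92 → |·| = √(107²+92²) = √19913 ≈ 141.11, ∠ = arctan(92/107) ≈ 40.69°
pole at origin: |s| = 92, ∠ = 90.00° (in denominator)
∠H = 48.99° − 205.49° = -156.50°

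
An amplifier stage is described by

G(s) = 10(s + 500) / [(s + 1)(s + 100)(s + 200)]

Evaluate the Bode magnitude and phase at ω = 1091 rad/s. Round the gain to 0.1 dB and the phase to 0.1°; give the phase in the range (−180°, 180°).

At s = jω = j1091:
zero (s+500): 500 + j1091 → |·| = √(500²+1091²) = √1440281 ≈ 1200.1, ∠ = arctan(1091/500) ≈ 65.38°
pole (s+1): 1 + j1091 → |·| = √(1²+1091²) = √1190282 ≈ 1091, ∠ = arctan(1091/1) ≈ 89.95°
pole (s+100): 100 + j1091 → |·| = √(100²+1091²) = √1200281 ≈ 1095.6, ∠ = arctan(1091/100) ≈ 84.76°
pole (s+200): 200 + j1091 → |·| = √(200²+1091²) = √1230281 ≈ 1109.2, ∠ = arctan(1091/200) ≈ 79.61°
|G| = 10 · 1200.1 / 1.3258e+09 ≈ 9.0519e-06
Gain = 20 log₁₀(9.0519e-06) ≈ -100.87 dB
∠G = 65.38° − 254.32° = -188.94° ≡ 171.06° (principal value)

-100.9 dB, 171.1°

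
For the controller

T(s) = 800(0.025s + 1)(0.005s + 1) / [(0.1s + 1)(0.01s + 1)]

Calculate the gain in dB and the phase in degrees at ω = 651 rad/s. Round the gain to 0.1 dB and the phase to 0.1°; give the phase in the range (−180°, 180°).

40.3 dB, -11.0°

At ω = 651 rad/s:
zero (1 + j651·0.025) = 1 + j16.275 → |·| ≈ 16.306, ∠ ≈ 86.48°
zero (1 + j651·0.005) = 1 + j3.255 → |·| ≈ 3.4051, ∠ ≈ 72.92°
pole (1 + j651·0.1) = 1 + j65.1 → |·| ≈ 65.108, ∠ ≈ 89.12°
pole (1 + j651·0.01) = 1 + j6.51 → |·| ≈ 6.5864, ∠ ≈ 81.27°
|T| = 800 · 16.306 · 3.4051 / (65.108 · 6.5864) ≈ 103.58
Gain = 20 log₁₀(103.58) ≈ 40.31 dB
∠T = (86.48° + 72.92°) − (89.12° + 81.27°) = -10.99°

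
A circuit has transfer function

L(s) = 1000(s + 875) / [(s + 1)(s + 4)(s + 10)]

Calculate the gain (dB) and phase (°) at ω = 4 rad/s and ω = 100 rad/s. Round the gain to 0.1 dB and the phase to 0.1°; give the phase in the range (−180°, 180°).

ω = 4: 70.8 dB, -142.5°; ω = 100: -1.2 dB, 105.1°

At s = jω = j4:
zero (s+875): 875 + j4 → |·| = √(875²+4²) = √765641 ≈ 875.01, ∠ = arctan(4/875) ≈ 0.26°
pole (s+1): 1 + j4 → |·| = √(1²+4²) = √17 ≈ 4.1231, ∠ = arctan(4/1) ≈ 75.96°
pole (s+4): 4 + j4 → |·| = √(4²+4²) = √32 ≈ 5.6569, ∠ = arctan(4/4) ≈ 45.00°
pole (s+10): 10 + j4 → |·| = √(10²+4²) = √116 ≈ 10.77, ∠ = arctan(4/10) ≈ 21.80°
|L| = 1000 · 875.01 / 251.2 ≈ 3483.3
Gain = 20 log₁₀(3483.3) ≈ 70.84 dB
∠L = 0.26° − 142.76° = -142.50°

At s = jω = j100:
zero (s+875): 875 + j100 → |·| = √(875²+100²) = √775625 ≈ 880.7, ∠ = arctan(100/875) ≈ 6.52°
pole (s+1): 1 + j100 → |·| = √(1²+100²) = √10001 ≈ 100, ∠ = arctan(100/1) ≈ 89.43°
pole (s+4): 4 + j100 → |·| = √(4²+100²) = √10016 ≈ 100.08, ∠ = arctan(100/4) ≈ 87.71°
pole (s+10): 10 + j100 → |·| = √(10²+100²) = √10100 ≈ 100.5, ∠ = arctan(100/10) ≈ 84.29°
|L| = 1000 · 880.7 / 1.0058e+06 ≈ 0.87562
Gain = 20 log₁₀(0.87562) ≈ -1.15 dB
∠L = 6.52° − 261.43° = -254.91° ≡ 105.09° (principal value)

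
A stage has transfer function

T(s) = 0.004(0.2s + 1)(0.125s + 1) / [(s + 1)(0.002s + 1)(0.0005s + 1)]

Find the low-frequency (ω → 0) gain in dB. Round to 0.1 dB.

T(0) = 0.004 · 1 / 1 = 0.004
20 log₁₀(0.004) ≈ -47.96 dB

-48.0 dB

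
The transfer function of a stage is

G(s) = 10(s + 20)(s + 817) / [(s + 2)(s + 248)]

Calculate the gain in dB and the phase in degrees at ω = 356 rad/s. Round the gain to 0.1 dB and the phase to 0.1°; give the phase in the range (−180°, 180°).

At s = jω = j356:
zero (s+20): 20 + j356 → |·| = √(20²+356²) = √127136 ≈ 356.56, ∠ = arctan(356/20) ≈ 86.78°
zero (s+817): 817 + j356 → |·| = √(817²+356²) = √794225 ≈ 891.19, ∠ = arctan(356/817) ≈ 23.54°
pole (s+2): 2 + j356 → |·| = √(2²+356²) = √126740 ≈ 356.01, ∠ = arctan(356/2) ≈ 89.68°
pole (s+248): 248 + j356 → |·| = √(248²+356²) = √188240 ≈ 433.87, ∠ = arctan(356/248) ≈ 55.14°
|G| = 10 · 3.1776e+05 / 1.5446e+05 ≈ 20.572
Gain = 20 log₁₀(20.572) ≈ 26.27 dB
∠G = 110.32° − 144.82° = -34.50°

26.3 dB, -34.5°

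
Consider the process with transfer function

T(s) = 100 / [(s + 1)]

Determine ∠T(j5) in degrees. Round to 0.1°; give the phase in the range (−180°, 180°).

At ω = 5 rad/s:
pole (1 + j5·1) = 1 + j5 → |·| ≈ 5.099, ∠ ≈ 78.69°
∠T = (0°) − (78.69°) = -78.69°

-78.7°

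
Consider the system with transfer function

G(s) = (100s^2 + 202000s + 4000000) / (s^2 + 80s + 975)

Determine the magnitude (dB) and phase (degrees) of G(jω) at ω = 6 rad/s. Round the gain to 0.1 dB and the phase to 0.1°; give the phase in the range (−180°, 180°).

Substitute s = j6:
Numerator: 100(j6)^2 + 202000(j6) + 4000000 = 3996400 + j1212000
Denominator: (j6)^2 + 80(j6) + 975 = 939 + j480
|N| = √(3996400² + 1212000²) ≈ 4.1761e+06, ∠N ≈ 16.87°
|D| = √(939² + 480²) ≈ 1054.6, ∠D ≈ 27.08°
|G| = 4.1761e+06 / 1054.6 ≈ 3959.9
Gain = 20 log₁₀(3959.9) ≈ 71.95 dB
∠G = 16.87° − 27.08° = -10.21°

72.0 dB, -10.2°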